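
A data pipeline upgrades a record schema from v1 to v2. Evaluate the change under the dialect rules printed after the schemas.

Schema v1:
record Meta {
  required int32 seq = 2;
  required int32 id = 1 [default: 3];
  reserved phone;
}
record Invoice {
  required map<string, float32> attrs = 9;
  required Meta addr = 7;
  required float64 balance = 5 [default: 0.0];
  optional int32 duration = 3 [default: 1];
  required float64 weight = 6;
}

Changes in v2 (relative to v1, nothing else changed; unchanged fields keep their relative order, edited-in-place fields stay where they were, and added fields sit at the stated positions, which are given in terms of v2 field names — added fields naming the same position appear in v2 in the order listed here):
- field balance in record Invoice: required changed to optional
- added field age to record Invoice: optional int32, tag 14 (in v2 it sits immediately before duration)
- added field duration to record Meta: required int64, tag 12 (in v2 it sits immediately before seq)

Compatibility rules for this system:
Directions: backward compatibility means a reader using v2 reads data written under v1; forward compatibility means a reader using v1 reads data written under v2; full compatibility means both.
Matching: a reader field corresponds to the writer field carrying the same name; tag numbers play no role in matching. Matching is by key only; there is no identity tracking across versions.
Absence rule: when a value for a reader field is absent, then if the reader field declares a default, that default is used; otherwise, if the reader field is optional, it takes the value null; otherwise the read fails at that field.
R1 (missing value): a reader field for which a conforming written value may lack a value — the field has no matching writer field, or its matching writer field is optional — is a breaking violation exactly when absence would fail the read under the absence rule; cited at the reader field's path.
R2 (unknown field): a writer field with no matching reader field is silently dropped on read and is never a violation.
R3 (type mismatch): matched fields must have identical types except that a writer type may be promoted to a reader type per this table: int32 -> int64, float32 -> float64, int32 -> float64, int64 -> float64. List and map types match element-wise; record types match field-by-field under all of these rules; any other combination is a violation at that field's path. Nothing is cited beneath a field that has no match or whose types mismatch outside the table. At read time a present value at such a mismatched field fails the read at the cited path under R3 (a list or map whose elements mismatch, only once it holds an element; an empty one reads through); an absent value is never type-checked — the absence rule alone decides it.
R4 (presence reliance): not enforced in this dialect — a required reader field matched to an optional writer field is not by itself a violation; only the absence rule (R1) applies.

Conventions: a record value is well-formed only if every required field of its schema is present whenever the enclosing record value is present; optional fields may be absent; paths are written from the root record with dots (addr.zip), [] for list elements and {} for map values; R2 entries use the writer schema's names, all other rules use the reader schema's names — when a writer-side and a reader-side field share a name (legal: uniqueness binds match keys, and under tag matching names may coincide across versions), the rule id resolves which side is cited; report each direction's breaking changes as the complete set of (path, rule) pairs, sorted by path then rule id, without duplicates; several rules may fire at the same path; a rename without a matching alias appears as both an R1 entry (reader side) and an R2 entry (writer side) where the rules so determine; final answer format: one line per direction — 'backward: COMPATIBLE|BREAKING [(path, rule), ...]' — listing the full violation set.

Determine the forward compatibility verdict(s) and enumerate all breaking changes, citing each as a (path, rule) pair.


forward: COMPATIBLE []

in Invoice below, arrows point writer -> reader
forward on Invoice — v1 reading data written by v2:
  attrs: map<string, float32> -> map<string, float32>, writer required; from attrs
  addr: Meta -> Meta, writer required; from addr
  balance: float64 -> float64, writer optional; from balance
  duration: int32 -> int32, writer optional; from duration
  weight: float64 -> float64, writer required; from weight
  writer age: unknown to reader
  addr.seq: int32 -> int32, writer required; from addr.seq
  addr.id: int32 -> int32, writer required; from addr.id
  writer addr.duration: unknown to reader
  => forward verdict for Invoice: COMPATIBLE, no violations
checking off the Invoice differences that do not matter here:
  field balance in record Invoice: required changed to optional -> fires no rule on Invoice, leaving the asked answer as it is
  added field age to record Invoice: optional int32, tag 14 (in v2 it sits immediately before duration) -> fires no rule on Invoice, leaving the asked answer as it is
  added field duration to record Meta: required int64, tag 12 (in v2 it sits immediately before seq) -> matters only for Invoice's backward compatibility — outside the asked direction


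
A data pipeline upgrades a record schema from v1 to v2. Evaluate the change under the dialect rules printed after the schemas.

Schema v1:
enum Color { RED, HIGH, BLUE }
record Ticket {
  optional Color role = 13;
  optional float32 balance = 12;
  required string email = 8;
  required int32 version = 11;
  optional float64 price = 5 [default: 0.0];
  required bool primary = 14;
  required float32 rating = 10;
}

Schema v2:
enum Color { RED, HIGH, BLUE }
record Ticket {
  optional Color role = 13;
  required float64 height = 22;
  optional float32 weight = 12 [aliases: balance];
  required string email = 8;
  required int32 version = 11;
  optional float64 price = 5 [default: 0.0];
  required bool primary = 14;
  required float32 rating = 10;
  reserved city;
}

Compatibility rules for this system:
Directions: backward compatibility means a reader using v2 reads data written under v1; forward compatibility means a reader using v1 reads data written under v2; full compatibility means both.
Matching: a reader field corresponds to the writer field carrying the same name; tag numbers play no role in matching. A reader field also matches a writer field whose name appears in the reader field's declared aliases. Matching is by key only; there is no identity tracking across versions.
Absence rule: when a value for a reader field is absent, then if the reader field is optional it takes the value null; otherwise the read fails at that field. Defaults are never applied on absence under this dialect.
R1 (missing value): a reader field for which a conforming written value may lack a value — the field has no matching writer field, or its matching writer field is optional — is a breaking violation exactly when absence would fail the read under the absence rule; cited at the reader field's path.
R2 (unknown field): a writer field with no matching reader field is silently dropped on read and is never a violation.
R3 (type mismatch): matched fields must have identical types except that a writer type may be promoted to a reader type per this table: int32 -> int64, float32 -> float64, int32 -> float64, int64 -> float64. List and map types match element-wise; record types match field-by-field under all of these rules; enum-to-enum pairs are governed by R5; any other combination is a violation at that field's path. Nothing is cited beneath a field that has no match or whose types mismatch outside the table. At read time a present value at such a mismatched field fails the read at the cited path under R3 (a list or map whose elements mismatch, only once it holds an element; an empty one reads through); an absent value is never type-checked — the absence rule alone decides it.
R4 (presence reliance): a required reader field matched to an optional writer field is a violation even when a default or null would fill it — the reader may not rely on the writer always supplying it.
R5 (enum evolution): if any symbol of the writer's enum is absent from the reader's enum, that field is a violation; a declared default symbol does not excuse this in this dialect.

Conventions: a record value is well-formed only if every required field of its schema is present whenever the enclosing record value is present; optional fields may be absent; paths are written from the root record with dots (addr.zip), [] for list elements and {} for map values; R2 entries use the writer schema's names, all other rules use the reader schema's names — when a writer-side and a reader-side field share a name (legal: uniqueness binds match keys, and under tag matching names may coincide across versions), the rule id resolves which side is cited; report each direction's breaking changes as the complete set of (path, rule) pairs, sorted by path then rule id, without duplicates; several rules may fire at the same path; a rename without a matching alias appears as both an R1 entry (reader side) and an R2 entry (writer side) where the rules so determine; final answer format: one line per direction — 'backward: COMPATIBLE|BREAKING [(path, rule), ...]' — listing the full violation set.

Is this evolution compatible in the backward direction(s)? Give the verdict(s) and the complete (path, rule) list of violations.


backward: BREAKING [(height, R1)]

arrows below run writer -> reader for Ticket
backward on Ticket — v2 reading data written by v1:
  writer optional, Color -> Color: reader role maps from writer role
  height: no writer-side match
  writer optional, float32 -> float32: reader weight maps from writer balance
  writer required, string -> string: reader email maps from writer email
  writer required, int32 -> int32: reader version maps from writer version
  writer optional, float64 -> float64: reader price maps from writer price
  writer required, bool -> bool: reader primary maps from writer primary
  writer required, float32 -> float32: reader rating maps from writer rating
  breaking: (height, R1)
  backward on Ticket therefore BREAKING (1)
diffs on Ticket not affecting the asked answer:
  renamed field balance to weight in record Ticket (alias balance declared on the renamed field) -> fires no rule on Ticket, leaving the asked answer as it is


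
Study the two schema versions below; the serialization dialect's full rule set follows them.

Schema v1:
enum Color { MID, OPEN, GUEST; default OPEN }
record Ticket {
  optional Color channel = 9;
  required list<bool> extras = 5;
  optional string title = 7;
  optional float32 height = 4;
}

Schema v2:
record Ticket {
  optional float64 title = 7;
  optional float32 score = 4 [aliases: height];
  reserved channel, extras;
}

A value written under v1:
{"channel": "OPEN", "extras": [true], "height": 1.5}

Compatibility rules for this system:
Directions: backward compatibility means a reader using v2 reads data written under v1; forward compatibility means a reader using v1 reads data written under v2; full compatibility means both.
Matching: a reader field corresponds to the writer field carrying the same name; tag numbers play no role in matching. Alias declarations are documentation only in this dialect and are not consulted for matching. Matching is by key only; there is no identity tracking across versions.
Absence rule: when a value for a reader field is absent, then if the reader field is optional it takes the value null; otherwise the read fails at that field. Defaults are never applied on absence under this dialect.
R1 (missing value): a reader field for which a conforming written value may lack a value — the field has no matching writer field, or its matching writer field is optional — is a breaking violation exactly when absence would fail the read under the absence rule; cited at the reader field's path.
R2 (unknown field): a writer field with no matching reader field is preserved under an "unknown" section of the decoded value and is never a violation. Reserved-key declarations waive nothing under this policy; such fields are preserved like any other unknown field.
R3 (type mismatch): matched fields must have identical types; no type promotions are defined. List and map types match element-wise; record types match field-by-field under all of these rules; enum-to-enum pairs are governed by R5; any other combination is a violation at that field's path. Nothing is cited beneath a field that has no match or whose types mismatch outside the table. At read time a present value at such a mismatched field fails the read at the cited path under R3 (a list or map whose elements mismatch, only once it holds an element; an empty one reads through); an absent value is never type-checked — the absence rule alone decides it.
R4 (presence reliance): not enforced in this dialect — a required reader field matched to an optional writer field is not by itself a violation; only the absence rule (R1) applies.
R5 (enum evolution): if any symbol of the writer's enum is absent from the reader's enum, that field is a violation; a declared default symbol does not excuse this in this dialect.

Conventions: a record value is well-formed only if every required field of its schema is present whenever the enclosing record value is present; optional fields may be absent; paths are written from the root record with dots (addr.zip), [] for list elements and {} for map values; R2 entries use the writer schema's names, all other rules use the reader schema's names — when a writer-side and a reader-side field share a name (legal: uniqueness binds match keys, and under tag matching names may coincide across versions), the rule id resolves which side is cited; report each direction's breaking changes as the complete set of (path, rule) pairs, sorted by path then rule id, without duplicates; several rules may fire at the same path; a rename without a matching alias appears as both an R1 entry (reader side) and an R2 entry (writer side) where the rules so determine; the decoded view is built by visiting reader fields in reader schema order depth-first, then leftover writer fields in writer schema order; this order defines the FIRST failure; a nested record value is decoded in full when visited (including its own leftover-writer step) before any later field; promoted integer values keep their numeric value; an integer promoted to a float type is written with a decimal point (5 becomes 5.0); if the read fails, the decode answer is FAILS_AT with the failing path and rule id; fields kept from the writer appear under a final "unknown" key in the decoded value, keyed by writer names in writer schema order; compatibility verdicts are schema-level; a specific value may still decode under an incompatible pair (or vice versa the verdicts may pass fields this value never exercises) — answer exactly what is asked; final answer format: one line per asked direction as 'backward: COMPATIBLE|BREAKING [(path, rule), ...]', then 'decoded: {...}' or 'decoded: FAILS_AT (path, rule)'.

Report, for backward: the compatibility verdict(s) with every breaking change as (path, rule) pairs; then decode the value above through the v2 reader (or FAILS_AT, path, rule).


in Ticket below, arrows point writer -> reader
backward analysis of Ticket with v2 as reader and v1 as writer:
  title <- title (string -> float64, writer optional)
  no writer field matches reader score
  leftover writer field: channel
  leftover writer field: extras
  leftover writer field: height
  violation R3 at title
  backward on Ticket therefore BREAKING (1)
decode (reader v2):
  title := null (not supplied -> null)
  score := null (not supplied -> null)
  writer channel: kept under "unknown"
  writer extras: kept under "unknown"
  writer height: kept under "unknown"
  => decoded: {"title": null, "score": null, "unknown": {"channel": "OPEN", "extras": [true], "height": 1.5}}

backward: BREAKING [(title, R3)]; decoded: {"title": null, "score": null, "unknown": {"channel": "OPEN", "extras": [true], "height": 1.5}}


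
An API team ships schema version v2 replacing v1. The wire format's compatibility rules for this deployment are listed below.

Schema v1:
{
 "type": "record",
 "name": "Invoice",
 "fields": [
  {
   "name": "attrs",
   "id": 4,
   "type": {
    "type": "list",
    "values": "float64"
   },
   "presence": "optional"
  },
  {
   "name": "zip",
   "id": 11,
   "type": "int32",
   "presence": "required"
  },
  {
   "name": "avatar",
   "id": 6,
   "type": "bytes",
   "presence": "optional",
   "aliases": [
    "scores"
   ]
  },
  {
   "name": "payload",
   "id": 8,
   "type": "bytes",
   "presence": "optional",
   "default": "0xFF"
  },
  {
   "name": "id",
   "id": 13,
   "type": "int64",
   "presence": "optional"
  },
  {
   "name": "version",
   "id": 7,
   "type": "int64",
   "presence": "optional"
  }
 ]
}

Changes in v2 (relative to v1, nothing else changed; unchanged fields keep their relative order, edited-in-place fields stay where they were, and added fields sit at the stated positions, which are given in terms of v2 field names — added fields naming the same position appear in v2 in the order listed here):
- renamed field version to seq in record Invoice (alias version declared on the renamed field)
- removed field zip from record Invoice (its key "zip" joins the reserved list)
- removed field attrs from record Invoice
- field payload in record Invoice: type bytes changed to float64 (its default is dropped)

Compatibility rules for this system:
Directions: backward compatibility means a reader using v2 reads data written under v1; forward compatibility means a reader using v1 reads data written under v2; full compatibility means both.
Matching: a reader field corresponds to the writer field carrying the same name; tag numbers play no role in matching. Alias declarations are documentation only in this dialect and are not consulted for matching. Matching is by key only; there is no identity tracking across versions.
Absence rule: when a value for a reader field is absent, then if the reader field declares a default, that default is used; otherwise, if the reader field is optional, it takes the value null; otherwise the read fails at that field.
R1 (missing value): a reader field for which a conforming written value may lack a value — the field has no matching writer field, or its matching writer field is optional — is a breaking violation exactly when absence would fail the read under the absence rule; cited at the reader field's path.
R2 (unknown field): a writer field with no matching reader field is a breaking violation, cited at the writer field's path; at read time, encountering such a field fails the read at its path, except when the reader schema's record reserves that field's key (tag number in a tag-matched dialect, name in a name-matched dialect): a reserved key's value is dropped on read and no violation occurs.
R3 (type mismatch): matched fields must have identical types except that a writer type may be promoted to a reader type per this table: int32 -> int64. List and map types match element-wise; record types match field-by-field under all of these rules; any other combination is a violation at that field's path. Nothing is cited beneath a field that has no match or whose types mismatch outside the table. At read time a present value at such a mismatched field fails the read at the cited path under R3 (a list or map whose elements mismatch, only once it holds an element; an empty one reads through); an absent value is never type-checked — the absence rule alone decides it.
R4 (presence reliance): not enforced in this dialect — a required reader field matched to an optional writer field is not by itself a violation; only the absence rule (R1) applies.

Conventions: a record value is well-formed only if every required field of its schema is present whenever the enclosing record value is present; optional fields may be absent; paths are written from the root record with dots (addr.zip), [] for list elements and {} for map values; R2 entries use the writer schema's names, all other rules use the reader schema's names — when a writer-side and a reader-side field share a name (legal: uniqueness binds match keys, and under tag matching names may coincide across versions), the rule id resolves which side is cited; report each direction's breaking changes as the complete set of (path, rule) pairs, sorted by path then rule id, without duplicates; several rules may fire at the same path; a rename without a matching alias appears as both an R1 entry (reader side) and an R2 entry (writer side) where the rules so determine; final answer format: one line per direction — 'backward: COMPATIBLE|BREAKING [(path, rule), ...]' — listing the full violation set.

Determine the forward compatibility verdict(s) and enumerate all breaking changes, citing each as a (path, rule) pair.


forward: BREAKING [(payload, R3), (seq, R2), (zip, R1)]

each type pair in Invoice: writer, then reader
checking forward for Invoice: reader v1 against writer v2:
  attrs: no writer-side match
  zip: no writer-side match
  avatar <- avatar (bytes -> bytes, writer optional)
  payload <- payload (float64 -> bytes, writer optional)
  id <- id (int64 -> int64, writer optional)
  version: no writer-side match
  writer field seq has no reader counterpart
  R3 fires at payload
  R2 fires at seq
  R1 fires at zip
  => forward verdict for Invoice: BREAKING, 3 violation(s)
ruling out the remaining Invoice differences:
  removed field attrs from record Invoice -> affects backward compatibility only, which is not asked


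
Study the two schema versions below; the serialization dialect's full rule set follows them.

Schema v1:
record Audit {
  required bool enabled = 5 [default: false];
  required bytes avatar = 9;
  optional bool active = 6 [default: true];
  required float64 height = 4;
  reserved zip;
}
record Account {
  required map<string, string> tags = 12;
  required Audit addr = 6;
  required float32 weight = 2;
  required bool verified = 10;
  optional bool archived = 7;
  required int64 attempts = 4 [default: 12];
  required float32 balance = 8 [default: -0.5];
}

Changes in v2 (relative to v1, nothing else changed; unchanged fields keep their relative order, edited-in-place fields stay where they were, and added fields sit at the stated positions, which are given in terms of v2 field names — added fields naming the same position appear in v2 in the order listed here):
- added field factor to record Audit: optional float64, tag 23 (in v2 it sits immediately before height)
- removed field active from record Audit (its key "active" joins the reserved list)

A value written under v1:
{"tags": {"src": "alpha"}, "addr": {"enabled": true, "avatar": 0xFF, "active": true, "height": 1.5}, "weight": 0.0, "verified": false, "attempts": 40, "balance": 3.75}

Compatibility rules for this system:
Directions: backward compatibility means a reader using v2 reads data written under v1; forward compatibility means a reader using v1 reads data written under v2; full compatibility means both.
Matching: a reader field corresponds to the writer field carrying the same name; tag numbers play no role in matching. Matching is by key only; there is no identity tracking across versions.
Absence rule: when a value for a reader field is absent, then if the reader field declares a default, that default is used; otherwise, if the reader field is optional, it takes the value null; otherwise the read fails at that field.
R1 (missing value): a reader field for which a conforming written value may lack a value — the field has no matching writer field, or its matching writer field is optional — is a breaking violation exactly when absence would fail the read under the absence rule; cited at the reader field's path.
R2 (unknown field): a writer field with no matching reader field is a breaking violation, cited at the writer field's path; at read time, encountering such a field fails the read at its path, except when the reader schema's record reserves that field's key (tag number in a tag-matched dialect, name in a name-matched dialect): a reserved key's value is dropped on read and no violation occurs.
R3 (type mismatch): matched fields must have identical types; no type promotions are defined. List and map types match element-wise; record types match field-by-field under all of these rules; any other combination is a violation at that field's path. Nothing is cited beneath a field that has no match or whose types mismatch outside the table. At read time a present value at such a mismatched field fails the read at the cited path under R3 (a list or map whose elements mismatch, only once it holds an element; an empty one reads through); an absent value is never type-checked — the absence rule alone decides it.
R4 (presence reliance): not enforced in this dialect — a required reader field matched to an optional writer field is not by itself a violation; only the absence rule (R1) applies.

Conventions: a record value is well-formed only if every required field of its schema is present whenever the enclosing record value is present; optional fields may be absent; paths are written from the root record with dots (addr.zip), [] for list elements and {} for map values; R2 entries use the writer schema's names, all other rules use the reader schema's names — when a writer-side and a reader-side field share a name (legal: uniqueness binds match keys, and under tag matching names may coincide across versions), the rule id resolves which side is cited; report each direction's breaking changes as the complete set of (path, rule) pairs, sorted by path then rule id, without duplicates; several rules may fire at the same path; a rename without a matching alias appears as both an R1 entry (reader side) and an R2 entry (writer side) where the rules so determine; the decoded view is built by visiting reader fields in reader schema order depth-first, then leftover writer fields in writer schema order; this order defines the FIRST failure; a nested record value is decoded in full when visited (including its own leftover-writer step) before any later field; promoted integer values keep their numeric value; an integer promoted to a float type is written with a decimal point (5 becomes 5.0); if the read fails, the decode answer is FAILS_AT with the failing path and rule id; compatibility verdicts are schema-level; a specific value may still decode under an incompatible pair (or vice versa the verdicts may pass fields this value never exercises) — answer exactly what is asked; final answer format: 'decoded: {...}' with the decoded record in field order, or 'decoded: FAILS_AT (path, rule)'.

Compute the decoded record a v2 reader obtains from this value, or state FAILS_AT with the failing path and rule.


in Account below, arrows point writer -> reader
decode (reader v2):
  tags := {"src": "alpha"}
  addr.enabled := true
  addr.avatar := 0xFF
  addr.factor := null (absent, optional -> null)
  addr.height := 1.5
  writer addr.active: reserved -> dropped
  weight := 0.0
  verified := false
  archived := null (absent, optional -> null)
  attempts := 40
  balance := 3.75
  => decoded: {"tags": {"src": "alpha"}, "addr": {"enabled": true, "avatar": 0xFF, "factor": null, "height": 1.5}, "weight": 0.0, "verified": false, "archived": null, "attempts": 40, "balance": 3.75}

decoded: {"tags": {"src": "alpha"}, "addr": {"enabled": true, "avatar": 0xFF, "factor": null, "height": 1.5}, "weight": 0.0, "verified": false, "archived": null, "attempts": 40, "balance": 3.75}


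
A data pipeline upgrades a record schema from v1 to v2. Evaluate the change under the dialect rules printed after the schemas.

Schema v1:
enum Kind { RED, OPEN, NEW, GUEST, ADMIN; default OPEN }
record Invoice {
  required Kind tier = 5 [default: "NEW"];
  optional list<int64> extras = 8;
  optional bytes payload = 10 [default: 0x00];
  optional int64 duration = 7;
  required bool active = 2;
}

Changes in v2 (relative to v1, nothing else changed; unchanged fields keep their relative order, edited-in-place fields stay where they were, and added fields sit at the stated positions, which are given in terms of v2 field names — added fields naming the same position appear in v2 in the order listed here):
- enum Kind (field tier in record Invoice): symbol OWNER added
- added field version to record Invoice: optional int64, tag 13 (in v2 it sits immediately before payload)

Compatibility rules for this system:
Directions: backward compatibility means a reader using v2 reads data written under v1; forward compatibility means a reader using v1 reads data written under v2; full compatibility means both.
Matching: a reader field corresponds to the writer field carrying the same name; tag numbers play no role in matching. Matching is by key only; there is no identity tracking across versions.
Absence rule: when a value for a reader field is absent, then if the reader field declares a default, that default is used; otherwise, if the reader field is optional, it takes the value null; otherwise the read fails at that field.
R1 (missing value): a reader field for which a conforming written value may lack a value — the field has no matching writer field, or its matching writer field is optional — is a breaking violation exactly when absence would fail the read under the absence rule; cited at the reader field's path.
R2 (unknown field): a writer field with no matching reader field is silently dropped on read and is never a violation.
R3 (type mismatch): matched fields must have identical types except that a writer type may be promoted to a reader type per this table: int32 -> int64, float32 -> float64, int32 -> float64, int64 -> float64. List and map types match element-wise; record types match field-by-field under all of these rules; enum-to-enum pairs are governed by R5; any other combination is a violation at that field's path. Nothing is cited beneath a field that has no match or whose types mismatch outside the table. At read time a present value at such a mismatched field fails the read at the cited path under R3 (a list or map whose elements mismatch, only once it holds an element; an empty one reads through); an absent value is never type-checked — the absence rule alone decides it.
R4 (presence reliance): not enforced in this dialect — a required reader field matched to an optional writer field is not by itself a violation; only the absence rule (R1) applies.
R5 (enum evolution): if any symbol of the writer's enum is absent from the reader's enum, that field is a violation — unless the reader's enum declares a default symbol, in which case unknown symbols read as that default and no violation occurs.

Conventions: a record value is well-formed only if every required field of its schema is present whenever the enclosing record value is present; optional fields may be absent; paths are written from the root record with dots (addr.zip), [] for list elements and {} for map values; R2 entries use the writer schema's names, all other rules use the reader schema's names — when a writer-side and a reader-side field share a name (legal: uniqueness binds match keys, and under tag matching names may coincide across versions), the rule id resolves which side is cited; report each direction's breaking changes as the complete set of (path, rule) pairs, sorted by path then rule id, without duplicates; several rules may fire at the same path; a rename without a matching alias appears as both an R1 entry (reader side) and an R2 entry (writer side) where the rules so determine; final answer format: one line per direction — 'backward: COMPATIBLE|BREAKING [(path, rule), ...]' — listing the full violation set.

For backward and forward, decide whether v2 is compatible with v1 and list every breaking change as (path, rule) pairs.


in Invoice below, arrows point writer -> reader
backward analysis of Invoice with v2 as reader and v1 as writer:
  Kind -> Kind, writer required: tier aligns to tier
  list<int64> -> list<int64>, writer optional: extras aligns to extras
  version: no writer match
  bytes -> bytes, writer optional: payload aligns to payload
  int64 -> int64, writer optional: duration aligns to duration
  bool -> bool, writer required: active aligns to active
  => backward: COMPATIBLE
forward analysis of Invoice with v1 as reader and v2 as writer:
  Kind -> Kind, writer required: tier aligns to tier
  list<int64> -> list<int64>, writer optional: extras aligns to extras
  bytes -> bytes, writer optional: payload aligns to payload
  int64 -> int64, writer optional: duration aligns to duration
  bool -> bool, writer required: active aligns to active
  writer version: unknown to reader
  => forward: COMPATIBLE

backward: COMPATIBLE []; forward: COMPATIBLE []


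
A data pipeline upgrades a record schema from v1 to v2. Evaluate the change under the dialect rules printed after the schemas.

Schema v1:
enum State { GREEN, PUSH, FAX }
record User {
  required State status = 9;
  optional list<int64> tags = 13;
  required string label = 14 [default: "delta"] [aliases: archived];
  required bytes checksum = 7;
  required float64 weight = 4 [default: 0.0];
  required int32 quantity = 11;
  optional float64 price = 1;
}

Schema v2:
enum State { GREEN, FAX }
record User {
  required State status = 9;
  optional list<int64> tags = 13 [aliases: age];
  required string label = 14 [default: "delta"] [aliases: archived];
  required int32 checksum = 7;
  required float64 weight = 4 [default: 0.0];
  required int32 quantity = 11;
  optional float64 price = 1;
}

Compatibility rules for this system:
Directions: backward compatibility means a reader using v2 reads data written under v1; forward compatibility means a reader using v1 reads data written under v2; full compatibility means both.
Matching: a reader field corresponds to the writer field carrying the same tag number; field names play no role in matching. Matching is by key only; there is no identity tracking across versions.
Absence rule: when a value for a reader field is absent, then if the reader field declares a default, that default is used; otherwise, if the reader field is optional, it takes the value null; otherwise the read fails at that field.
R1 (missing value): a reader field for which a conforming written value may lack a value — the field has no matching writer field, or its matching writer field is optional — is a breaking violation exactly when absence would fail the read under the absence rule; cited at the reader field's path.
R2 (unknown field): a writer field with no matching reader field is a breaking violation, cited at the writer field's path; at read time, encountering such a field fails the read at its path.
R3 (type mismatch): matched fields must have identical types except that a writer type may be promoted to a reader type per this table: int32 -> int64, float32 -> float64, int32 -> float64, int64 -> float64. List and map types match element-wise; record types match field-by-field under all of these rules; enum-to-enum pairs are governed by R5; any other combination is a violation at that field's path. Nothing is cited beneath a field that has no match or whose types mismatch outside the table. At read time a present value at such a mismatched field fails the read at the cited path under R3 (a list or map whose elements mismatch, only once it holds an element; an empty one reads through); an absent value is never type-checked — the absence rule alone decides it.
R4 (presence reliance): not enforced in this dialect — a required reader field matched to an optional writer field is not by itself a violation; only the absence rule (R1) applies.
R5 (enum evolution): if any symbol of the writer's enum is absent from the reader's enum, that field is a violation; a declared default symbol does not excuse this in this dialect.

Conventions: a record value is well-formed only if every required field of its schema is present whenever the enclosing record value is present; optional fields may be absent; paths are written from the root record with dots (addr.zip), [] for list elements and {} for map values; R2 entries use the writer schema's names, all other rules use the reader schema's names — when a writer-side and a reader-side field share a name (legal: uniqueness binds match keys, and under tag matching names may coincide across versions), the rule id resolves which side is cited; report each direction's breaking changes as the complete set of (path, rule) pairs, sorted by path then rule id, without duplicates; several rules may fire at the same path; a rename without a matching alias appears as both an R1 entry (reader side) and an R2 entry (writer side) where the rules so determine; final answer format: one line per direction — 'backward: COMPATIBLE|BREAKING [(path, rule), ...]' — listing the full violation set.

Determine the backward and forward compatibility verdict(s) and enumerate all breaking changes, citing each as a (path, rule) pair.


backward: BREAKING [(checksum, R3), (status, R5)]; forward: BREAKING [(checksum, R3)]

the writer's type comes first in each User pair
backward for User (reader v2, writer v1):
  writer required, State -> State: reader status maps from writer status
  writer optional, list<int64> -> list<int64>: reader tags maps from writer tags
  writer required, string -> string: reader label maps from writer label
  writer required, bytes -> int32: reader checksum maps from writer checksum
  writer required, float64 -> float64: reader weight maps from writer weight
  writer required, int32 -> int32: reader quantity maps from writer quantity
  writer optional, float64 -> float64: reader price maps from writer price
  violation R3 at checksum
  violation R5 at status
  => backward: BREAKING (2)
forward for User (reader v1, writer v2):
  writer required, State -> State: reader status maps from writer status
  writer optional, list<int64> -> list<int64>: reader tags maps from writer tags
  writer required, string -> string: reader label maps from writer label
  writer required, int32 -> bytes: reader checksum maps from writer checksum
  writer required, float64 -> float64: reader weight maps from writer weight
  writer required, int32 -> int32: reader quantity maps from writer quantity
  writer optional, float64 -> float64: reader price maps from writer price
  violation R3 at checksum
  => forward: BREAKING (1)


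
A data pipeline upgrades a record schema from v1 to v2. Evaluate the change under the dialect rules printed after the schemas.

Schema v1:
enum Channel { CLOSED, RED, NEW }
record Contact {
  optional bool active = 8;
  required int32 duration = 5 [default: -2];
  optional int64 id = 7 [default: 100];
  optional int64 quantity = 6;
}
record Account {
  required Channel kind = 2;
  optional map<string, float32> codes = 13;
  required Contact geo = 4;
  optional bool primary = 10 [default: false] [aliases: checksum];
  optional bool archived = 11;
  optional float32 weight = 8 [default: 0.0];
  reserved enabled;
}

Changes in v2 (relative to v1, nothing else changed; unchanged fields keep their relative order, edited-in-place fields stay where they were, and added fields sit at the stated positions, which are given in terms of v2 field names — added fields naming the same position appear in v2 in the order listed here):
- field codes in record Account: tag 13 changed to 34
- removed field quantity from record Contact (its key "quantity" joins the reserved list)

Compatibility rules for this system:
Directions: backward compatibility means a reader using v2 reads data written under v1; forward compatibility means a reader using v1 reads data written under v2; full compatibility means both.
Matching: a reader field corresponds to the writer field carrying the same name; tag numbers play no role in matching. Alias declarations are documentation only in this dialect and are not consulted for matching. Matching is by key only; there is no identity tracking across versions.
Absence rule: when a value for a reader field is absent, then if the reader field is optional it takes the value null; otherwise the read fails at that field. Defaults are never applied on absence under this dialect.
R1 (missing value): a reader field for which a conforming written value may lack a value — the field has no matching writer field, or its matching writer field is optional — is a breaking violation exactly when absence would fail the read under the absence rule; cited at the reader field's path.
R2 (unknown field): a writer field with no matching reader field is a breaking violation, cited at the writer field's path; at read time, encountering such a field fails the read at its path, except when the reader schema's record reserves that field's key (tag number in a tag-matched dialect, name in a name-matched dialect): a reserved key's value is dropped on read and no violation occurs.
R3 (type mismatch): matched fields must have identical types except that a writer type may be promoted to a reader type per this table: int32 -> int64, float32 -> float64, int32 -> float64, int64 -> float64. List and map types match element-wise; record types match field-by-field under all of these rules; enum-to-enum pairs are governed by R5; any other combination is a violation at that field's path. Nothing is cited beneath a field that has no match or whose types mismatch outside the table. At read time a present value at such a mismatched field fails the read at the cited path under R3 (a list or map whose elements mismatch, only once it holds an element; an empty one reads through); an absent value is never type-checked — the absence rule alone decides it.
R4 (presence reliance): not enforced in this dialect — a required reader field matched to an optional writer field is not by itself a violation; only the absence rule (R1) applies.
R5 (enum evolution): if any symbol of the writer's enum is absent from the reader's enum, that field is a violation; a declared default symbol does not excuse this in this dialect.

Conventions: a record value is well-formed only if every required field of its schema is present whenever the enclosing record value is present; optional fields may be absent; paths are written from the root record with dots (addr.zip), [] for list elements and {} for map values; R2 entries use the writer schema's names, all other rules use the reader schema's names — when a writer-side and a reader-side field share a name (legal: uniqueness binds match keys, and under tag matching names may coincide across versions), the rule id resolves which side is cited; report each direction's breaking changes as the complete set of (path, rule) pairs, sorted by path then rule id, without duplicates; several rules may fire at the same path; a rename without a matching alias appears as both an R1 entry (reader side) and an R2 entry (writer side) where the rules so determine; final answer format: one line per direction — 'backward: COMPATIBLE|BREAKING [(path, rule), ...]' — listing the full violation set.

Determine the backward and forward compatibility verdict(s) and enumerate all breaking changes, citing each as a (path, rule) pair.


backward: COMPATIBLE []; forward: COMPATIBLE []

in Account below, arrows point writer -> reader
backward for Account (reader v2, writer v1):
  kind: Channel -> Channel, writer required; from kind
  codes: map<string, float32> -> map<string, float32>, writer optional; from codes
  geo: Contact -> Contact, writer required; from geo
  primary: bool -> bool, writer optional; from primary
  archived: bool -> bool, writer optional; from archived
  weight: float32 -> float32, writer optional; from weight
  geo.active: bool -> bool, writer optional; from geo.active
  geo.duration: int32 -> int32, writer required; from geo.duration
  geo.id: int64 -> int64, writer optional; from geo.id
  writer field geo.quantity has no reader counterpart
  nothing fires on Account: backward is COMPATIBLE
forward for Account (reader v1, writer v2):
  kind: Channel -> Channel, writer required; from kind
  codes: map<string, float32> -> map<string, float32>, writer optional; from codes
  geo: Contact -> Contact, writer required; from geo
  primary: bool -> bool, writer optional; from primary
  archived: bool -> bool, writer optional; from archived
  weight: float32 -> float32, writer optional; from weight
  geo.active: bool -> bool, writer optional; from geo.active
  geo.duration: int32 -> int32, writer required; from geo.duration
  geo.id: int64 -> int64, writer optional; from geo.id
  geo.quantity: no writer match
  nothing fires on Account: forward is COMPATIBLE
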